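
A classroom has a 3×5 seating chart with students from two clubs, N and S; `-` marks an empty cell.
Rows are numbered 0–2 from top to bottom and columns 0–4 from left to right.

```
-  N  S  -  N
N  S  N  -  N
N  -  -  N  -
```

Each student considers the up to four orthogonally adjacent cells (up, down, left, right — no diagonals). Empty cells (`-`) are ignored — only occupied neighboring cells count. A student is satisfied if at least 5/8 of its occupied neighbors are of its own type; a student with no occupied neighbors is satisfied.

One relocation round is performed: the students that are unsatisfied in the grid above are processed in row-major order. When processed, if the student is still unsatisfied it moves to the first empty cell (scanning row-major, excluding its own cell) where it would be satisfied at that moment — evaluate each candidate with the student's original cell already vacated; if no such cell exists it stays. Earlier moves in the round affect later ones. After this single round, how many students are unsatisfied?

Initially unsatisfied (in order): (0,1), (0,2), (1,0), (1,1), (1,2).
  (0,1) → (0,0).
  (0,2): no empty cell satisfies it; stays.
  (1,0): now satisfied by earlier moves; stays.
  (1,1): no empty cell satisfies it; stays.
  (1,2) → (1,3).
Resulting grid:
N - S - N
N S - N N
N - - N -
Unsatisfied now: (1,1).

1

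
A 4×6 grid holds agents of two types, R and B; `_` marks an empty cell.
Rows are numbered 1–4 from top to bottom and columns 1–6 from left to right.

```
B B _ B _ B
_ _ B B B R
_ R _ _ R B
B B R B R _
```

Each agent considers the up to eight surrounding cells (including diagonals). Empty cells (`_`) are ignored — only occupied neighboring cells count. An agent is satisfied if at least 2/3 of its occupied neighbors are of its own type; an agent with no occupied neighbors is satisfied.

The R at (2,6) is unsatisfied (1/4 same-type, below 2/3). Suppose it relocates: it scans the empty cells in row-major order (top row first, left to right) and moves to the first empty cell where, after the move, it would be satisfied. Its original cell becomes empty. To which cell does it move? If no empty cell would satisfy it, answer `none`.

(4,6)

Vacating (2,6). Empty cells in order:
  (1,3): 0/4 same-type → still unsatisfied.
  (1,5): 0/4 same-type → still unsatisfied.
  (2,1): 1/3 same-type → still unsatisfied.
  (2,2): 1/4 same-type → still unsatisfied.
  (3,1): 1/3 same-type → still unsatisfied.
  (3,3): 2/6 same-type → still unsatisfied.
  (3,4): 3/7 same-type → still unsatisfied.
  (4,6): 2/3 same-type → satisfied — stop here.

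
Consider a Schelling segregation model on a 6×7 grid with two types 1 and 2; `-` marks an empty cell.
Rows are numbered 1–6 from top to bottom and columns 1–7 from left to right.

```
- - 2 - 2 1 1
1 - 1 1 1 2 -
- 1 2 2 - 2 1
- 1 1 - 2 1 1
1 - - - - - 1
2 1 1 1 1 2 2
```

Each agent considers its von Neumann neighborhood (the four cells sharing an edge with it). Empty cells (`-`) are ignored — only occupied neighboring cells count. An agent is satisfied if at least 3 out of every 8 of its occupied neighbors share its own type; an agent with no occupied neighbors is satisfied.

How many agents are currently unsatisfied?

Row 1: (1,3)2 0/1 unhappy · (1,5)2 0/2 unhappy · (1,6)1 1/3 unhappy · (1,7)1 1/1 ok
Row 2: (2,1)1 0/0 ok · (2,3)1 1/3 unhappy · (2,4)1 2/3 ok · (2,5)1 1/3 unhappy · (2,6)2 1/3 unhappy
Row 3: (3,2)1 1/2 ok · (3,3)2 1/4 unhappy · (3,4)2 1/2 ok · (3,6)2 1/3 unhappy · (3,7)1 1/2 ok
Row 4: (4,2)1 2/2 ok · (4,3)1 1/2 ok · (4,5)2 0/1 unhappy · (4,6)1 1/3 unhappy · (4,7)1 3/3 ok
Row 5: (5,1)1 0/1 unhappy · (5,7)1 1/2 ok
Row 6: (6,1)2 0/2 unhappy · (6,2)1 1/2 ok · (6,3)1 2/2 ok · (6,4)1 2/2 ok · (6,5)1 1/2 ok · (6,6)2 1/2 ok · (6,7)2 1/2 ok
Unsatisfied: (1,3), (1,5), (1,6), (2,3), (2,5), (2,6), (3,3), (3,6), (4,5), (4,6), (5,1), (6,1) — 12 in total.

12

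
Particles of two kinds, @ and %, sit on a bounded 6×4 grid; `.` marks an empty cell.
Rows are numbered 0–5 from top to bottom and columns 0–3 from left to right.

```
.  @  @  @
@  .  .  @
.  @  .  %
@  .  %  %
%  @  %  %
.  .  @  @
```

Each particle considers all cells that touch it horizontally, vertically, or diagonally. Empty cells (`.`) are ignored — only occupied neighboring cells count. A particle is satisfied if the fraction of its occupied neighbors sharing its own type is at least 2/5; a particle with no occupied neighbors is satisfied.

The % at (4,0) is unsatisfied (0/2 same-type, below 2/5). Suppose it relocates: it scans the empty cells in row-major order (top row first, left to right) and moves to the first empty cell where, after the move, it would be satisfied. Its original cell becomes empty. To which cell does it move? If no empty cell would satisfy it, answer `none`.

(2,2)

Vacating (4,0). Empty cells in order:
  (0,0): 0/2 same-type → still unsatisfied.
  (1,1): 0/4 same-type → still unsatisfied.
  (1,2): 1/6 same-type → still unsatisfied.
  (2,0): 0/3 same-type → still unsatisfied.
  (2,2): 3/5 same-type → satisfied — stop here.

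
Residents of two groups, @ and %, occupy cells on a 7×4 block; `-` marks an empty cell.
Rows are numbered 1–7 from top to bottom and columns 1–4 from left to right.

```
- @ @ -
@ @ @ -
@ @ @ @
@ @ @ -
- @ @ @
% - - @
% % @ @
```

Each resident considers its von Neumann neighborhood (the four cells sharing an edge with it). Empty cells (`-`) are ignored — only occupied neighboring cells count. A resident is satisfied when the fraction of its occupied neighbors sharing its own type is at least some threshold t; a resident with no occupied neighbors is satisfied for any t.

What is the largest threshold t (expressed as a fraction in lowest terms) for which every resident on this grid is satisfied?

Row 1: (1,2)@ 2/2 · (1,3)@ 2/2
Row 2: (2,1)@ 2/2 · (2,2)@ 4/4 · (2,3)@ 3/3
Row 3: (3,1)@ 3/3 · (3,2)@ 4/4 · (3,3)@ 4/4 · (3,4)@ 1/1
Row 4: (4,1)@ 2/2 · (4,2)@ 4/4 · (4,3)@ 3/3
Row 5: (5,2)@ 2/2 · (5,3)@ 3/3 · (5,4)@ 2/2
Row 6: (6,1)% 1/1 · (6,4)@ 2/2
Row 7: (7,1)% 2/2 · (7,2)% 1/2 · (7,3)@ 1/2 · (7,4)@ 2/2
The smallest same-type fraction is 1/2 at (7,2), which reduces to 1/2. Any threshold above that leaves this resident unsatisfied.

1/2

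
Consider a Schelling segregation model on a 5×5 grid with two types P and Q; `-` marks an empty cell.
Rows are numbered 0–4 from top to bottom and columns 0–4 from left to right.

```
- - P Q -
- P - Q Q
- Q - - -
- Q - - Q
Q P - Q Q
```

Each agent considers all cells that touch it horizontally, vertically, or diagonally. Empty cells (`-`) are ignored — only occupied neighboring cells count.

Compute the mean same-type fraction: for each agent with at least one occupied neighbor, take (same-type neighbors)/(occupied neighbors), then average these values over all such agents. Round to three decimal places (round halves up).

0.653

Row 0: (0,2)P 1/3 · (0,3)Q 2/3
Row 1: (1,1)P 1/2 · (1,3)Q 2/3 · (1,4)Q 2/2
Row 2: (2,1)Q 1/2
Row 3: (3,1)Q 2/3 · (3,4)Q 2/2
Row 4: (4,0)Q 1/2 · (4,1)P 0/2 · (4,3)Q 2/2 · (4,4)Q 2/2
Sum over 12 agents: 1/3 + 2/3 + 1/2 + 2/3 + 2/2 + 1/2 + 2/3 + 2/2 + 1/2 + 0/2 + 2/2 + 2/2 = 47/6; mean = 47/6 ÷ 12 = 47/72 = 0.652777… → 0.653.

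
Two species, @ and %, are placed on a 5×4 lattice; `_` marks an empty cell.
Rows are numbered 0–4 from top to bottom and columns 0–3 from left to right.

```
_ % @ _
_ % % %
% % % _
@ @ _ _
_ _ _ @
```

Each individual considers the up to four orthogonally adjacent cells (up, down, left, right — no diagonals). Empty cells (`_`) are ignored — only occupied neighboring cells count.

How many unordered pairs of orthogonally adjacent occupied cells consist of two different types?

4

Scan each occupied cell's neighbors to the right and below so each pair is counted once.
Row 0: %(0,1)–@(0,2)≠ %(0,1)–%(1,1)= @(0,2)–%(1,2)≠  → 2/3 unlike.
Row 1: %(1,1)–%(1,2)= %(1,1)–%(2,1)= %(1,2)–%(1,3)= %(1,2)–%(2,2)=  → 0/4 unlike.
Row 2: %(2,0)–%(2,1)= %(2,0)–@(3,0)≠ %(2,1)–%(2,2)= %(2,1)–@(3,1)≠  → 2/4 unlike.
Row 3: @(3,0)–@(3,1)=  → 0/1 unlike.
Total adjacent occupied pairs: 12; unlike-type pairs: 4.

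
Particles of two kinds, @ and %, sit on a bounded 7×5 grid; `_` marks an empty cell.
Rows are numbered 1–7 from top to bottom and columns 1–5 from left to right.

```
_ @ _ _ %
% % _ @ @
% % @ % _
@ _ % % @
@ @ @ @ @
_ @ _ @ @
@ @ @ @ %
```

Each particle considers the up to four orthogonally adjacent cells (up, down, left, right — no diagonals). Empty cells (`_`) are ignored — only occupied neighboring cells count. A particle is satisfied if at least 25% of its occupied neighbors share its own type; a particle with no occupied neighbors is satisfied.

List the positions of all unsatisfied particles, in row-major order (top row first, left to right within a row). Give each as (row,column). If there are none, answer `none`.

(1,2), (1,5), (3,3), (7,5)

Row 1: (1,2)@ 0/1 not · (1,5)% 0/1 not
Row 2: (2,1)% 2/2 satisfied · (2,2)% 2/3 satisfied · (2,4)@ 1/2 satisfied · (2,5)@ 1/2 satisfied
Row 3: (3,1)% 2/3 satisfied · (3,2)% 2/3 satisfied · (3,3)@ 0/3 not · (3,4)% 1/3 satisfied
Row 4: (4,1)@ 1/2 satisfied · (4,3)% 1/3 satisfied · (4,4)% 2/4 satisfied · (4,5)@ 1/2 satisfied
Row 5: (5,1)@ 2/2 satisfied · (5,2)@ 3/3 satisfied · (5,3)@ 2/3 satisfied · (5,4)@ 3/4 satisfied · (5,5)@ 3/3 satisfied
Row 6: (6,2)@ 2/2 satisfied · (6,4)@ 3/3 satisfied · (6,5)@ 2/3 satisfied
Row 7: (7,1)@ 1/1 satisfied · (7,2)@ 3/3 satisfied · (7,3)@ 2/2 satisfied · (7,4)@ 2/3 satisfied · (7,5)% 0/2 not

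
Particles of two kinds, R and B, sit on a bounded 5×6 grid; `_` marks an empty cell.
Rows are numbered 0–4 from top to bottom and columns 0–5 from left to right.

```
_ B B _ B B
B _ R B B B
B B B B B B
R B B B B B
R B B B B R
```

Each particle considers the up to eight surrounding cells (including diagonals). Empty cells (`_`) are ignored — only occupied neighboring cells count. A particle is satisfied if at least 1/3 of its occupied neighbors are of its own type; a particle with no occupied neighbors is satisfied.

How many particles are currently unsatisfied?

(0,1)B 2/3 ✓
(0,2)B 2/3 ✓
(0,4)B 4/4 ✓
(0,5)B 3/3 ✓
(1,0)B 3/3 ✓
(1,2)R 0/6 ✗
(1,3)B 6/7 ✓
(1,4)B 7/7 ✓
(1,5)B 5/5 ✓
(2,0)B 3/4 ✓
(2,1)B 5/7 ✓
(2,2)B 6/7 ✓
(2,3)B 7/8 ✓
(2,4)B 8/8 ✓
(2,5)B 5/5 ✓
(3,0)R 1/5 ✗
(3,1)B 6/8 ✓
(3,2)B 8/8 ✓
(3,3)B 8/8 ✓
(3,4)B 7/8 ✓
(3,5)B 4/5 ✓
(4,0)R 1/3 ✓
(4,1)B 3/5 ✓
(4,2)B 5/5 ✓
(4,3)B 5/5 ✓
(4,4)B 4/5 ✓
(4,5)R 0/3 ✗
Unsatisfied: (1,2), (3,0), (4,5) — 3 in total.

3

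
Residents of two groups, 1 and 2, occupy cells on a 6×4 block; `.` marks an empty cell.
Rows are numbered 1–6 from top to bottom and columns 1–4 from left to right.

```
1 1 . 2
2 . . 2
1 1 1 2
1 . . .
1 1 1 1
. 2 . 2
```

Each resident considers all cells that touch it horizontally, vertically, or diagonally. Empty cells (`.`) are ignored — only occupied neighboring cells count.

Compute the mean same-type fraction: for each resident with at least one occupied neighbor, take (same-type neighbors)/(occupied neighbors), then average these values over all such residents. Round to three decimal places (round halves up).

(1,1)1 1/2
(1,2)1 1/2
(1,4)2 1/1
(2,1)2 0/4
(2,4)2 2/3
(3,1)1 2/3
(3,2)1 3/4
(3,3)1 1/3
(3,4)2 1/2
(4,1)1 4/4
(5,1)1 2/3
(5,2)1 3/4
(5,3)1 2/4
(5,4)1 1/2
(6,2)2 0/3
(6,4)2 0/2
Sum over 16 residents: 1/2 + 1/2 + 1/1 + 0/4 + 2/3 + 2/3 + 3/4 + 1/3 + 1/2 + 4/4 + 2/3 + 3/4 + 2/4 + 1/2 + 0/3 + 0/2 = 25/3; mean = 25/3 ÷ 16 = 25/48 = 0.520833… → 0.521.

0.521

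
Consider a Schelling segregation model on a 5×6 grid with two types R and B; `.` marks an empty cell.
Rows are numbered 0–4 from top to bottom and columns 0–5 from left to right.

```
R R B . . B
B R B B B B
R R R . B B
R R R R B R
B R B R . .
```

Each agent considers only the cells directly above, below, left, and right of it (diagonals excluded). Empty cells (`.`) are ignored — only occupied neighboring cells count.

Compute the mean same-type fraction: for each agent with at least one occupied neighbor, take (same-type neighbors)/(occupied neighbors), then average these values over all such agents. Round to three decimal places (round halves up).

0.597

(0,0)R 1/2
(0,1)R 2/3
(0,2)B 1/2
(0,5)B 1/1
(1,0)B 0/3
(1,1)R 2/4
(1,2)B 2/4
(1,3)B 2/2
(1,4)B 3/3
(1,5)B 3/3
(2,0)R 2/3
(2,1)R 4/4
(2,2)R 2/3
(2,4)B 3/3
(2,5)B 2/3
(3,0)R 2/3
(3,1)R 4/4
(3,2)R 3/4
(3,3)R 2/3
(3,4)B 1/3
(3,5)R 0/2
(4,0)B 0/2
(4,1)R 1/3
(4,2)B 0/3
(4,3)R 1/2
Sum over 25 agents: 1/2 + 2/3 + 1/2 + 1/1 + 0/3 + 2/4 + 2/4 + 2/2 + 3/3 + 3/3 + 2/3 + 4/4 + 2/3 + 3/3 + 2/3 + 2/3 + 4/4 + 3/4 + 2/3 + 1/3 + 0/2 + 0/2 + 1/3 + 0/3 + 1/2 = 179/12; mean = 179/12 ÷ 25 = 179/300 = 0.596666… → 0.597.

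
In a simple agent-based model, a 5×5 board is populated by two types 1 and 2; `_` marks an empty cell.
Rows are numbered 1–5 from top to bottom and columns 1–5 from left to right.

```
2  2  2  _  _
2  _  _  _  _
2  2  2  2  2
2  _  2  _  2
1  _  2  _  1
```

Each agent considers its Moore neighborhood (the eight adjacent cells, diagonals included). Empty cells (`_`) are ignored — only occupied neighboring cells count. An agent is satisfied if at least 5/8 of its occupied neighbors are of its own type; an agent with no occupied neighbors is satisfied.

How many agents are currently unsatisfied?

(1,1)2 2/2 satisfied
(1,2)2 3/3 satisfied
(1,3)2 1/1 satisfied
(2,1)2 4/4 satisfied
(3,1)2 3/3 satisfied
(3,2)2 5/5 satisfied
(3,3)2 3/3 satisfied
(3,4)2 4/4 satisfied
(3,5)2 2/2 satisfied
(4,1)2 2/3 satisfied
(4,3)2 4/4 satisfied
(4,5)2 2/3 satisfied
(5,1)1 0/1 not
(5,3)2 1/1 satisfied
(5,5)1 0/1 not
Unsatisfied: (5,1), (5,5) — 2 in total.

2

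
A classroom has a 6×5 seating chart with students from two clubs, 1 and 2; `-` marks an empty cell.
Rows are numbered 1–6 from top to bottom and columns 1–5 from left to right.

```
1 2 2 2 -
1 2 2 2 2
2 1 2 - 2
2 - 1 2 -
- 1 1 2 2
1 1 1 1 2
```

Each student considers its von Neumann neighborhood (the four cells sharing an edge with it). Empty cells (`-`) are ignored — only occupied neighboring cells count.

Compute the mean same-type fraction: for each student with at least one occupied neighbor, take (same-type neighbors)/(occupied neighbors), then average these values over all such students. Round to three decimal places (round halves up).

Row 1: (1,1)1 1/2 · (1,2)2 2/3 · (1,3)2 3/3 · (1,4)2 2/2
Row 2: (2,1)1 1/3 · (2,2)2 2/4 · (2,3)2 4/4 · (2,4)2 3/3 · (2,5)2 2/2
Row 3: (3,1)2 1/3 · (3,2)1 0/3 · (3,3)2 1/3 · (3,5)2 1/1
Row 4: (4,1)2 1/1 · (4,3)1 1/3 · (4,4)2 1/2
Row 5: (5,2)1 2/2 · (5,3)1 3/4 · (5,4)2 2/4 · (5,5)2 2/2
Row 6: (6,1)1 1/1 · (6,2)1 3/3 · (6,3)1 3/3 · (6,4)1 1/3 · (6,5)2 1/2
Sum over 25 students: 1/2 + 2/3 + 3/3 + 2/2 + 1/3 + 2/4 + 4/4 + 3/3 + 2/2 + 1/3 + 0/3 + 1/3 + 1/1 + 1/1 + 1/3 + 1/2 + 2/2 + 3/4 + 2/4 + 2/2 + 1/1 + 3/3 + 3/3 + 1/3 + 1/2 = 211/12; mean = 211/12 ÷ 25 = 211/300 = 0.703333… → 0.703.

0.703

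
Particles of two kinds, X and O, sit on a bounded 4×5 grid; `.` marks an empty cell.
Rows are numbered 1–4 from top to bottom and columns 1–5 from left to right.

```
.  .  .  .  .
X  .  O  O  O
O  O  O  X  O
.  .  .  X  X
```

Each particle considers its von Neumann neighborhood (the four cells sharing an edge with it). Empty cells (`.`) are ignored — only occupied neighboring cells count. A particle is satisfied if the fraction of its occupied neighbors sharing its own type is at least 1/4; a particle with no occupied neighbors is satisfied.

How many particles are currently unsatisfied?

Row 2: (2,1)X 0/1 ✗ · (2,3)O 2/2 ✓ · (2,4)O 2/3 ✓ · (2,5)O 2/2 ✓
Row 3: (3,1)O 1/2 ✓ · (3,2)O 2/2 ✓ · (3,3)O 2/3 ✓ · (3,4)X 1/4 ✓ · (3,5)O 1/3 ✓
Row 4: (4,4)X 2/2 ✓ · (4,5)X 1/2 ✓
Unsatisfied: (2,1) — 1 in total.

1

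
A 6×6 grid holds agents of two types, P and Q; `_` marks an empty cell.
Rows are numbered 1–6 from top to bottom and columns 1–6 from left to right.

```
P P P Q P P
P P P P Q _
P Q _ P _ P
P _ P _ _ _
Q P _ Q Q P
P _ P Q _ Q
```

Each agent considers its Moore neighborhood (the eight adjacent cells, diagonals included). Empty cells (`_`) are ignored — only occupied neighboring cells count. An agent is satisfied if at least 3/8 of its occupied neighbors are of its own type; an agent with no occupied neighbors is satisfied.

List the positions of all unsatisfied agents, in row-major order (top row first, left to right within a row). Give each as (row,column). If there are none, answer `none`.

Row 1: (1,1)P 3/3 satisfied · (1,2)P 5/5 satisfied · (1,3)P 4/5 satisfied · (1,4)Q 1/5 not · (1,5)P 2/4 satisfied · (1,6)P 1/2 satisfied
Row 2: (2,1)P 4/5 satisfied · (2,2)P 6/7 satisfied · (2,3)P 5/7 satisfied · (2,4)P 4/6 satisfied · (2,5)Q 1/6 not
Row 3: (3,1)P 3/4 satisfied · (3,2)Q 0/6 not · (3,4)P 3/4 satisfied · (3,6)P 0/1 not
Row 4: (4,1)P 2/4 satisfied · (4,3)P 2/4 satisfied
Row 5: (5,1)Q 0/3 not · (5,2)P 4/5 satisfied · (5,4)Q 2/4 satisfied · (5,5)Q 3/4 satisfied · (5,6)P 0/2 not
Row 6: (6,1)P 1/2 satisfied · (6,3)P 1/3 not · (6,4)Q 2/3 satisfied · (6,6)Q 1/2 satisfied

(1,4), (2,5), (3,2), (3,6), (5,1), (5,6), (6,3)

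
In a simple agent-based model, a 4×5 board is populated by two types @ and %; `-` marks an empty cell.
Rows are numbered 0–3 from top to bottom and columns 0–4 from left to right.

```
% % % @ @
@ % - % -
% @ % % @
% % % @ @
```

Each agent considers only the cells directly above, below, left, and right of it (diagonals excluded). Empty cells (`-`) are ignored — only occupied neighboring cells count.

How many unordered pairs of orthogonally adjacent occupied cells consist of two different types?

Scan each occupied cell's neighbors to the right and below so each pair is counted once.
From row 0: 3 unlike of 7 pairs (running 3/7).
From row 1: 3 unlike of 4 pairs (running 6/11).
From row 2: 5 unlike of 9 pairs (running 11/20).
From row 3: 1 unlike of 4 pairs (running 12/24).
Total adjacent occupied pairs: 24; unlike-type pairs: 12.

12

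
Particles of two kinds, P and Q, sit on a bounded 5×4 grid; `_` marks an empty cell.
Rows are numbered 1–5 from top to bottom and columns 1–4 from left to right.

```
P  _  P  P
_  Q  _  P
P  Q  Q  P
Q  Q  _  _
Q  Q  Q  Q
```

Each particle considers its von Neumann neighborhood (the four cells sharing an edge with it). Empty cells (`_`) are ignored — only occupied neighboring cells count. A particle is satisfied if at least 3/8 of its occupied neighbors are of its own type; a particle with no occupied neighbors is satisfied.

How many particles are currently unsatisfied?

1

Row 1: (1,1)P 0/0 ✓ · (1,3)P 1/1 ✓ · (1,4)P 2/2 ✓
Row 2: (2,2)Q 1/1 ✓ · (2,4)P 2/2 ✓
Row 3: (3,1)P 0/2 ✗ · (3,2)Q 3/4 ✓ · (3,3)Q 1/2 ✓ · (3,4)P 1/2 ✓
Row 4: (4,1)Q 2/3 ✓ · (4,2)Q 3/3 ✓
Row 5: (5,1)Q 2/2 ✓ · (5,2)Q 3/3 ✓ · (5,3)Q 2/2 ✓ · (5,4)Q 1/1 ✓
Unsatisfied: (3,1) — 1 in total.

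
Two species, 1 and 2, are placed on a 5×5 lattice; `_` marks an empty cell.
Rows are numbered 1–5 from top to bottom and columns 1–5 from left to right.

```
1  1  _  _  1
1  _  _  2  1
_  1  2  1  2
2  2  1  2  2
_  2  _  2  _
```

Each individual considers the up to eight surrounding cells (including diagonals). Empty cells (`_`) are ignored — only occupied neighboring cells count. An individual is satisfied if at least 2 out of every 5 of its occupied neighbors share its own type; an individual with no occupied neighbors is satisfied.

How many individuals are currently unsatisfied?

2

(1,1)1 2/2 ok
(1,2)1 2/2 ok
(1,5)1 1/2 ok
(2,1)1 3/3 ok
(2,4)2 2/5 ok
(2,5)1 2/4 ok
(3,2)1 2/5 ok
(3,3)2 3/6 ok
(3,4)1 2/7 unhappy
(3,5)2 3/5 ok
(4,1)2 2/3 ok
(4,2)2 3/5 ok
(4,3)1 2/7 unhappy
(4,4)2 4/6 ok
(4,5)2 3/4 ok
(5,2)2 2/3 ok
(5,4)2 2/3 ok
Unsatisfied: (3,4), (4,3) — 2 in total.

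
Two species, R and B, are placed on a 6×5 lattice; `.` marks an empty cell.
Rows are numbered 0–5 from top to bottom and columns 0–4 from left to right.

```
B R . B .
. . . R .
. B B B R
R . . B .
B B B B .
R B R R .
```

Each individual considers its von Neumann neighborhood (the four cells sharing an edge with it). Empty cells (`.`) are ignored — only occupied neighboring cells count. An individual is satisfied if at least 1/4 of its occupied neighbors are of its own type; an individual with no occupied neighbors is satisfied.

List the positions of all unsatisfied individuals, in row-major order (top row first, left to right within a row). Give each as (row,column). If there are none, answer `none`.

Row 0: (0,0)B 0/1 not · (0,1)R 0/1 not · (0,3)B 0/1 not
Row 1: (1,3)R 0/2 not
Row 2: (2,1)B 1/1 satisfied · (2,2)B 2/2 satisfied · (2,3)B 2/4 satisfied · (2,4)R 0/1 not
Row 3: (3,0)R 0/1 not · (3,3)B 2/2 satisfied
Row 4: (4,0)B 1/3 satisfied · (4,1)B 3/3 satisfied · (4,2)B 2/3 satisfied · (4,3)B 2/3 satisfied
Row 5: (5,0)R 0/2 not · (5,1)B 1/3 satisfied · (5,2)R 1/3 satisfied · (5,3)R 1/2 satisfied

(0,0), (0,1), (0,3), (1,3), (2,4), (3,0), (5,0)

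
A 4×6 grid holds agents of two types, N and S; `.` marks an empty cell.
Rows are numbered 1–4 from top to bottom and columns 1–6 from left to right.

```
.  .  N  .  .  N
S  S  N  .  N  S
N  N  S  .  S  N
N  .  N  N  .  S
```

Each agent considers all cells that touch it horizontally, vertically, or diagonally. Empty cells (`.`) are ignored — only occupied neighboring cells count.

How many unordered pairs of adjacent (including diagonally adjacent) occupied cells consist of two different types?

17

Scan each occupied cell's neighbors to the right and below (and the two forward diagonals) so each pair is counted once.
From row 1: 2 unlike of 4 pairs (running 2/4).
From row 2: 9 unlike of 14 pairs (running 11/18).
From row 3: 6 unlike of 11 pairs (running 17/29).
From row 4: 0 unlike of 1 pairs (running 17/30).
Total adjacent occupied pairs: 30; unlike-type pairs: 17.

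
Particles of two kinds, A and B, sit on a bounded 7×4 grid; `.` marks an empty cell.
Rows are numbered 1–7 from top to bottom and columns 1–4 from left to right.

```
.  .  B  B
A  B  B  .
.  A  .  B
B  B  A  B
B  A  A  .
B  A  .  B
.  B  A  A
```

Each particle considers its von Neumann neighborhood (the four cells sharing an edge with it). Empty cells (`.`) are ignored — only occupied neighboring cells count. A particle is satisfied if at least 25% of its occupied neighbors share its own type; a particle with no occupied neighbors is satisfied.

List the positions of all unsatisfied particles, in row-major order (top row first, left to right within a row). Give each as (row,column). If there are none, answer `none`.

(2,1), (3,2), (6,4), (7,2)

(1,3)B 2/2 satisfied
(1,4)B 1/1 satisfied
(2,1)A 0/1 not
(2,2)B 1/3 satisfied
(2,3)B 2/2 satisfied
(3,2)A 0/2 not
(3,4)B 1/1 satisfied
(4,1)B 2/2 satisfied
(4,2)B 1/4 satisfied
(4,3)A 1/3 satisfied
(4,4)B 1/2 satisfied
(5,1)B 2/3 satisfied
(5,2)A 2/4 satisfied
(5,3)A 2/2 satisfied
(6,1)B 1/2 satisfied
(6,2)A 1/3 satisfied
(6,4)B 0/1 not
(7,2)B 0/2 not
(7,3)A 1/2 satisfied
(7,4)A 1/2 satisfied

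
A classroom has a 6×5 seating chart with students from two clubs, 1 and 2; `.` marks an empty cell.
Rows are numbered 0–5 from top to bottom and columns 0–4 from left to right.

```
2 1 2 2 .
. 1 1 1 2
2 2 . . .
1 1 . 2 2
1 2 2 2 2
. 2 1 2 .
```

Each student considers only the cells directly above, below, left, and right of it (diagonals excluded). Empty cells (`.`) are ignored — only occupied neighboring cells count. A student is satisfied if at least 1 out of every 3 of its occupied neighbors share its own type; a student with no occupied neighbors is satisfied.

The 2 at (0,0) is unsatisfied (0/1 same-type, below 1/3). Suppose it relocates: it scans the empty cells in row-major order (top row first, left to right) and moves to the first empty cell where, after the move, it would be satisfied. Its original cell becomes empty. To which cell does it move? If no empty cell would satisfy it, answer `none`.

Vacating (0,0). Empty cells in order:
  (0,4): 2/2 same-type → satisfied — stop here.

(0,4)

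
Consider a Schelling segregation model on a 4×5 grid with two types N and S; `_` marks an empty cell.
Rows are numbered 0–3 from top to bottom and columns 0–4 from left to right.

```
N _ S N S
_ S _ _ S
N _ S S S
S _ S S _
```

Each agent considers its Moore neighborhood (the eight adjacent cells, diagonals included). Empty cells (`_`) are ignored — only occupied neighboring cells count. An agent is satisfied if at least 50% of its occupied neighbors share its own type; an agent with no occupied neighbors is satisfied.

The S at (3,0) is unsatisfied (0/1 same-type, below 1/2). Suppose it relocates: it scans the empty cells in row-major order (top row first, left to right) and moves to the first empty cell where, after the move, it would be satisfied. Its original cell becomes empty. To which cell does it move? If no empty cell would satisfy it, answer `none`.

Vacating (3,0). Empty cells in order:
  (0,1): 2/3 same-type → satisfied — stop here.

(0,1)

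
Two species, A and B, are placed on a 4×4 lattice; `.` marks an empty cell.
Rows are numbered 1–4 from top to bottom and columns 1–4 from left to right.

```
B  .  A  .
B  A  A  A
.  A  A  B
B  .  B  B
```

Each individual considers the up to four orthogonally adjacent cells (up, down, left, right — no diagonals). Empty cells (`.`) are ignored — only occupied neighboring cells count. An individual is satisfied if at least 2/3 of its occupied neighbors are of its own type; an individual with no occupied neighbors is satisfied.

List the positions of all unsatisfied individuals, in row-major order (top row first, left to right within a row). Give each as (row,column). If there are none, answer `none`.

(2,1), (2,4), (3,3), (3,4), (4,3)

Row 1: (1,1)B 1/1 satisfied · (1,3)A 1/1 satisfied
Row 2: (2,1)B 1/2 not · (2,2)A 2/3 satisfied · (2,3)A 4/4 satisfied · (2,4)A 1/2 not
Row 3: (3,2)A 2/2 satisfied · (3,3)A 2/4 not · (3,4)B 1/3 not
Row 4: (4,1)B 0/0 satisfied · (4,3)B 1/2 not · (4,4)B 2/2 satisfied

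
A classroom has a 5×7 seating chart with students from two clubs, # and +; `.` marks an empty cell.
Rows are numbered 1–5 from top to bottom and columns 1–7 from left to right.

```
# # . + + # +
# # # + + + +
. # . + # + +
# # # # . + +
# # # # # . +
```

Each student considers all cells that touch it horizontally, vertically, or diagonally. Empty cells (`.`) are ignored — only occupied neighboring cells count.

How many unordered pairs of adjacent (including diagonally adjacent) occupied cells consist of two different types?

Scan each occupied cell's neighbors to the right and below (and the two forward diagonals) so each pair is counted once.
Row 1: #(1,1)–#(1,2)= #(1,1)–#(2,1)= #(1,1)–#(2,2)= #(1,2)–#(2,2)= #(1,2)–#(2,3)= #(1,2)–#(2,1)= +(1,4)–+(1,5)= +(1,4)–+(2,4)= +(1,4)–+(2,5)= +(1,4)–#(2,3)≠ +(1,5)–#(1,6)≠ +(1,5)–+(2,5)= +(1,5)–+(2,6)= +(1,5)–+(2,4)= #(1,6)–+(1,7)≠ #(1,6)–+(2,6)≠ #(1,6)–+(2,7)≠ #(1,6)–+(2,5)≠ +(1,7)–+(2,7)= +(1,7)–+(2,6)=  → 6/20 unlike.
Row 2: #(2,1)–#(2,2)= #(2,1)–#(3,2)= #(2,2)–#(2,3)= #(2,2)–#(3,2)= #(2,3)–+(2,4)≠ #(2,3)–+(3,4)≠ #(2,3)–#(3,2)= +(2,4)–+(2,5)= +(2,4)–+(3,4)= +(2,4)–#(3,5)≠ +(2,5)–+(2,6)= +(2,5)–#(3,5)≠ +(2,5)–+(3,6)= +(2,5)–+(3,4)= +(2,6)–+(2,7)= +(2,6)–+(3,6)= +(2,6)–+(3,7)= +(2,6)–#(3,5)≠ +(2,7)–+(3,7)= +(2,7)–+(3,6)=  → 5/20 unlike.
Row 3: #(3,2)–#(4,2)= #(3,2)–#(4,3)= #(3,2)–#(4,1)= +(3,4)–#(3,5)≠ +(3,4)–#(4,4)≠ +(3,4)–#(4,3)≠ #(3,5)–+(3,6)≠ #(3,5)–+(4,6)≠ #(3,5)–#(4,4)= +(3,6)–+(3,7)= +(3,6)–+(4,6)= +(3,6)–+(4,7)= +(3,7)–+(4,7)= +(3,7)–+(4,6)=  → 5/14 unlike.
Row 4: #(4,1)–#(4,2)= #(4,1)–#(5,1)= #(4,1)–#(5,2)= #(4,2)–#(4,3)= #(4,2)–#(5,2)= #(4,2)–#(5,3)= #(4,2)–#(5,1)= #(4,3)–#(4,4)= #(4,3)–#(5,3)= #(4,3)–#(5,4)= #(4,3)–#(5,2)= #(4,4)–#(5,4)= #(4,4)–#(5,5)= #(4,4)–#(5,3)= +(4,6)–+(4,7)= +(4,6)–+(5,7)= +(4,6)–#(5,5)≠ +(4,7)–+(5,7)=  → 1/18 unlike.
Row 5: #(5,1)–#(5,2)= #(5,2)–#(5,3)= #(5,3)–#(5,4)= #(5,4)–#(5,5)=  → 0/4 unlike.
Total adjacent occupied pairs: 76; unlike-type pairs: 17.

17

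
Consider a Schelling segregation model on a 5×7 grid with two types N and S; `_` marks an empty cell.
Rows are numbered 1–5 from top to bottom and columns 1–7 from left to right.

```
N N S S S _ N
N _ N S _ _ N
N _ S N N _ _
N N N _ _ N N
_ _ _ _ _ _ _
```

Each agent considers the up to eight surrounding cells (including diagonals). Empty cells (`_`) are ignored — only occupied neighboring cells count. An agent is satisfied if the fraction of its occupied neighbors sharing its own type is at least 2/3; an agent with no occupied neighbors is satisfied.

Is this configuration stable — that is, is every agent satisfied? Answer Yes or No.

Row 1: (1,1)N 2/2 ok · (1,2)N 3/4 ok · (1,3)S 2/4 unhappy · (1,4)S 3/4 ok · (1,5)S 2/2 ok · (1,7)N 1/1 ok
Row 2: (2,1)N 3/3 ok · (2,3)N 2/6 unhappy · (2,4)S 4/7 unhappy · (2,7)N 1/1 ok
Row 3: (3,1)N 3/3 ok · (3,3)S 1/5 unhappy · (3,4)N 3/5 unhappy · (3,5)N 2/3 ok
Row 4: (4,1)N 2/2 ok · (4,2)N 3/4 ok · (4,3)N 2/3 ok · (4,6)N 2/2 ok · (4,7)N 1/1 ok
For instance (1,3) has only 2/4 same-type neighbors, below 2/3.

No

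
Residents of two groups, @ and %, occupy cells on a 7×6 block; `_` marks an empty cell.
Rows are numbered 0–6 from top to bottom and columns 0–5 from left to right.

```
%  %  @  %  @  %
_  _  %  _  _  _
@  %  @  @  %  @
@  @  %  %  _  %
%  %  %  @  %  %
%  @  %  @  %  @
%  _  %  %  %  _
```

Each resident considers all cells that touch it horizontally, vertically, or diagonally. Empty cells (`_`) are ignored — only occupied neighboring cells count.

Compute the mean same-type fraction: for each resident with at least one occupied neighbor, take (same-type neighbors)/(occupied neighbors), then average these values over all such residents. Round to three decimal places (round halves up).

(0,0)% 1/1
(0,1)% 2/3
(0,2)@ 0/3
(0,3)% 1/3
(0,4)@ 0/2
(0,5)% 0/1
(1,2)% 3/6
(2,0)@ 2/3
(2,1)% 2/6
(2,2)@ 2/6
(2,3)@ 1/5
(2,4)% 2/4
(2,5)@ 0/2
(3,0)@ 2/5
(3,1)@ 3/8
(3,2)% 4/8
(3,3)% 4/7
(3,5)% 3/4
(4,0)% 2/5
(4,1)% 5/8
(4,2)% 4/8
(4,3)@ 1/7
(4,4)% 4/7
(4,5)% 3/4
(5,0)% 3/4
(5,1)@ 0/7
(5,2)% 4/7
(5,3)@ 1/8
(5,4)% 4/7
(5,5)@ 0/4
(6,0)% 1/2
(6,2)% 2/4
(6,3)% 4/5
(6,4)% 2/4
Sum over 34 residents: 1/1 + 2/3 + 0/3 + 1/3 + 0/2 + 0/1 + 3/6 + 2/3 + 2/6 + 2/6 + 1/5 + 2/4 + 0/2 + 2/5 + 3/8 + 4/8 + 4/7 + 3/4 + 2/5 + 5/8 + 4/8 + 1/7 + 4/7 + 3/4 + 3/4 + 0/7 + 4/7 + 1/8 + 4/7 + 0/4 + 1/2 + 2/4 + 4/5 + 2/4 = 12127/840; mean = 12127/840 ÷ 34 = 12127/28560 = 0.424614… → 0.425.

0.425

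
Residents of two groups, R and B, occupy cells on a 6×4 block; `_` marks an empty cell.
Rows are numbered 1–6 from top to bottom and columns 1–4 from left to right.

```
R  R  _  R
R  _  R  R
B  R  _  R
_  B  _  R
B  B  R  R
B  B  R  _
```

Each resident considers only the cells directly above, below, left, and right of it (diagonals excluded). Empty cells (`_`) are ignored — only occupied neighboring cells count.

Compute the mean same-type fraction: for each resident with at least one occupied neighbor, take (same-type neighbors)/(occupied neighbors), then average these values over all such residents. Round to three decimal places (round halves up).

(1,1)R 2/2
(1,2)R 1/1
(1,4)R 1/1
(2,1)R 1/2
(2,3)R 1/1
(2,4)R 3/3
(3,1)B 0/2
(3,2)R 0/2
(3,4)R 2/2
(4,2)B 1/2
(4,4)R 2/2
(5,1)B 2/2
(5,2)B 3/4
(5,3)R 2/3
(5,4)R 2/2
(6,1)B 2/2
(6,2)B 2/3
(6,3)R 1/2
Sum over 18 residents: 2/2 + 1/1 + 1/1 + 1/2 + 1/1 + 3/3 + 0/2 + 0/2 + 2/2 + 1/2 + 2/2 + 2/2 + 3/4 + 2/3 + 2/2 + 2/2 + 2/3 + 1/2 = 163/12; mean = 163/12 ÷ 18 = 163/216 = 0.754629… → 0.755.

0.755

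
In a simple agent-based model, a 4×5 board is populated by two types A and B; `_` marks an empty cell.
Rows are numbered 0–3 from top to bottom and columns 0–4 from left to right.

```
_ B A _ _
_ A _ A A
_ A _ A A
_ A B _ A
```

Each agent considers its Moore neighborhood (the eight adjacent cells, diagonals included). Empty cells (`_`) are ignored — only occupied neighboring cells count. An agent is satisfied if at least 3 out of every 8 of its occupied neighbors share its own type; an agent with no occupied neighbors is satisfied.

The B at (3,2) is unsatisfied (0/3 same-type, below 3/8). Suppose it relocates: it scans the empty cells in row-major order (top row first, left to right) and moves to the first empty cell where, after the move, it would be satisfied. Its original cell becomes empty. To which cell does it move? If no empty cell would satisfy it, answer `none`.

Vacating (3,2). Empty cells in order:
  (0,0): 1/2 same-type → satisfied — stop here.

(0,0)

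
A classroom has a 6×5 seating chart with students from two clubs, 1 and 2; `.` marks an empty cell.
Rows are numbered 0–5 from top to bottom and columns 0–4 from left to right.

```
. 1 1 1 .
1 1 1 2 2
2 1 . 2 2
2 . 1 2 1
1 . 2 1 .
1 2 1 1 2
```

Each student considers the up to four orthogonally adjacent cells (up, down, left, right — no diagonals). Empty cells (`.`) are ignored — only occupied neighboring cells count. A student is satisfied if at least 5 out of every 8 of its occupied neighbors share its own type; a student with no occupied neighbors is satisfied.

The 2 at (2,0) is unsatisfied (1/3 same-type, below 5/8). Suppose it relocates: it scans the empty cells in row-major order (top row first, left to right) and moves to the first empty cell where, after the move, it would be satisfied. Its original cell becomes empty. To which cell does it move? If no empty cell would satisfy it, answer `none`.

Vacating (2,0). Empty cells in order:
  (0,0): 0/2 same-type → still unsatisfied.
  (0,4): 1/2 same-type → still unsatisfied.
  (2,2): 1/4 same-type → still unsatisfied.
  (3,1): 1/3 same-type → still unsatisfied.
  (4,1): 2/3 same-type → satisfied — stop here.

(4,1)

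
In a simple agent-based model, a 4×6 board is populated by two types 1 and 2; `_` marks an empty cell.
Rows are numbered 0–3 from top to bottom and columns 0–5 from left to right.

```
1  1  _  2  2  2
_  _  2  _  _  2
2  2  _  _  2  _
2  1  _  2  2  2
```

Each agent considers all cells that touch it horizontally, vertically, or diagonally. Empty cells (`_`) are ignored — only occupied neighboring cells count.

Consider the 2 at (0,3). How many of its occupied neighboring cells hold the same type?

Occupied neighbors of (0,3): (0,4)=2, (1,2)=2.
Same type (2): 2 of 2.

2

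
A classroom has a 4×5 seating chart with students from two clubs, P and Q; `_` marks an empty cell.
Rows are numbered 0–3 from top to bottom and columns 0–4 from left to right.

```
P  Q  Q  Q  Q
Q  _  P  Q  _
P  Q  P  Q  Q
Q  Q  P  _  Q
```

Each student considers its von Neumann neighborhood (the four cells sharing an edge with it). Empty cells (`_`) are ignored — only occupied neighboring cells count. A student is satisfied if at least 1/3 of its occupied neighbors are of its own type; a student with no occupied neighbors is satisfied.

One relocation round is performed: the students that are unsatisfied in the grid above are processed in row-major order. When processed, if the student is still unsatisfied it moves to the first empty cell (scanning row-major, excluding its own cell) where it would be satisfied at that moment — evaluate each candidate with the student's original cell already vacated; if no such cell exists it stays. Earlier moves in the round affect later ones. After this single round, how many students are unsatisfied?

0

Initially unsatisfied (in order): (0,0), (1,0), (2,0).
  (0,0) → (3,3).
  (1,0) → (0,0).
  (2,0) → (1,1).
Resulting grid:
Q Q Q Q Q
_ P P Q _
_ Q P Q Q
Q Q P P Q
All satisfied now.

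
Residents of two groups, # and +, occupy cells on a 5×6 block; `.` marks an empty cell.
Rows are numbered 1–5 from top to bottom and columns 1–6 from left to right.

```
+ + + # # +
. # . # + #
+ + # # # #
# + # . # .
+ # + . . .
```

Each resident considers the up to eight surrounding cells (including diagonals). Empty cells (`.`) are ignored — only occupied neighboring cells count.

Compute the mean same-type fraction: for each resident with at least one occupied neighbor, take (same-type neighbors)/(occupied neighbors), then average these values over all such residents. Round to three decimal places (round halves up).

0.506

(1,1)+ 1/2
(1,2)+ 2/3
(1,3)+ 1/4
(1,4)# 2/4
(1,5)# 3/5
(1,6)+ 1/3
(2,2)# 1/6
(2,4)# 5/7
(2,5)+ 1/8
(2,6)# 3/5
(3,1)+ 2/4
(3,2)+ 2/6
(3,3)# 4/6
(3,4)# 5/6
(3,5)# 5/6
(3,6)# 3/4
(4,1)# 1/5
(4,2)+ 4/8
(4,3)# 3/6
(4,5)# 3/3
(5,1)+ 1/3
(5,2)# 2/5
(5,3)+ 1/3
Sum over 23 residents: 1/2 + 2/3 + 1/4 + 2/4 + 3/5 + 1/3 + 1/6 + 5/7 + 1/8 + 3/5 + 2/4 + 2/6 + 4/6 + 5/6 + 5/6 + 3/4 + 1/5 + 4/8 + 3/6 + 3/3 + 1/3 + 2/5 + 1/3 = 3259/280; mean = 3259/280 ÷ 23 = 3259/6440 = 0.506055… → 0.506.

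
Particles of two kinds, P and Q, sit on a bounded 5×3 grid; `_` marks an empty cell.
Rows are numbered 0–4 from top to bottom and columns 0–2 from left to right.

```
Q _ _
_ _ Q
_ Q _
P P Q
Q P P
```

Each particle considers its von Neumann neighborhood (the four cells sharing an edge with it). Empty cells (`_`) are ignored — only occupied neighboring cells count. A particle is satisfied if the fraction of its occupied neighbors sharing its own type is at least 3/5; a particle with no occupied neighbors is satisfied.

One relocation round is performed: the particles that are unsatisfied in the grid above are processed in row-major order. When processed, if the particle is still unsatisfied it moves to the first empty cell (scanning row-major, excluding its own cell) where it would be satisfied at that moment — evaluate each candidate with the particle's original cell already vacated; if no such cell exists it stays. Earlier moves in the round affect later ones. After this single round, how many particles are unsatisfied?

1

Initially unsatisfied (in order): (2,1), (3,0), (3,1), (3,2), (4,0), (4,2).
  (2,1) → (0,1).
  (3,0) → (2,0).
  (3,1) → (2,1).
  (3,2) → (0,2).
  (4,0) → (1,1).
  (4,2): now satisfied by earlier moves; stays.
Resulting grid:
Q Q Q
_ Q Q
P P _
_ _ _
_ P P
Unsatisfied now: (2,1).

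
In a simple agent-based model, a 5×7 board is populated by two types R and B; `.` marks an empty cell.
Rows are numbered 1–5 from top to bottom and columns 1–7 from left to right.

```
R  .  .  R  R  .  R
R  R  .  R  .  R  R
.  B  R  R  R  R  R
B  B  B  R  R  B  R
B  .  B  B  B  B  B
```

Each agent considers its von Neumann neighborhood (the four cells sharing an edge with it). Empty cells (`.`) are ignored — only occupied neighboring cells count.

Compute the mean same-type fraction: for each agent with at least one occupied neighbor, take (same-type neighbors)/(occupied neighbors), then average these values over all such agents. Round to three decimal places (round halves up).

0.780

Row 1: (1,1)R 1/1 · (1,4)R 2/2 · (1,5)R 1/1 · (1,7)R 1/1
Row 2: (2,1)R 2/2 · (2,2)R 1/2 · (2,4)R 2/2 · (2,6)R 2/2 · (2,7)R 3/3
Row 3: (3,2)B 1/3 · (3,3)R 1/3 · (3,4)R 4/4 · (3,5)R 3/3 · (3,6)R 3/4 · (3,7)R 3/3
Row 4: (4,1)B 2/2 · (4,2)B 3/3 · (4,3)B 2/4 · (4,4)R 2/4 · (4,5)R 2/4 · (4,6)B 1/4 · (4,7)R 1/3
Row 5: (5,1)B 1/1 · (5,3)B 2/2 · (5,4)B 2/3 · (5,5)B 2/3 · (5,6)B 3/3 · (5,7)B 1/2
Sum over 28 agents: 1/1 + 2/2 + 1/1 + 1/1 + 2/2 + 1/2 + 2/2 + 2/2 + 3/3 + 1/3 + 1/3 + 4/4 + 3/3 + 3/4 + 3/3 + 2/2 + 3/3 + 2/4 + 2/4 + 2/4 + 1/4 + 1/3 + 1/1 + 2/2 + 2/3 + 2/3 + 3/3 + 1/2 = 131/6; mean = 131/6 ÷ 28 = 131/168 = 0.779761… → 0.780.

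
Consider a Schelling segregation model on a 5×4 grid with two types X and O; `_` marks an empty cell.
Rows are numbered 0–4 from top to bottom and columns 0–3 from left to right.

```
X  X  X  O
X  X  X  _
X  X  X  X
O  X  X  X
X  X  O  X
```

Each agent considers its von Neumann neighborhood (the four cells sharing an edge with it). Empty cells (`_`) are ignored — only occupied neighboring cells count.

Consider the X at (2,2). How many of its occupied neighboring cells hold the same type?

Occupied neighbors of (2,2): (1,2)=X, (3,2)=X, (2,1)=X, (2,3)=X.
Same type (X): 4 of 4.

4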